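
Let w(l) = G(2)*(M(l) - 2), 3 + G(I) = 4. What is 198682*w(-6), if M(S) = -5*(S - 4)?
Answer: 9536736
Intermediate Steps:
G(I) = 1 (G(I) = -3 + 4 = 1)
M(S) = 20 - 5*S (M(S) = -5*(-4 + S) = 20 - 5*S)
w(l) = 18 - 5*l (w(l) = 1*((20 - 5*l) - 2) = 1*(18 - 5*l) = 18 - 5*l)
198682*w(-6) = 198682*(18 - 5*(-6)) = 198682*(18 + 30) = 198682*48 = 9536736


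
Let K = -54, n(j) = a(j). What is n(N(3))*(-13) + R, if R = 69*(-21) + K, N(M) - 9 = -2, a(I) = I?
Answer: -1594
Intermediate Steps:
N(M) = 7 (N(M) = 9 - 2 = 7)
n(j) = j
R = -1503 (R = 69*(-21) - 54 = -1449 - 54 = -1503)
n(N(3))*(-13) + R = 7*(-13) - 1503 = -91 - 1503 = -1594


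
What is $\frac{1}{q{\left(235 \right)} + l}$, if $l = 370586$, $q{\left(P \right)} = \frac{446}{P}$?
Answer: $\frac{235}{87088156} \approx 2.6984 \cdot 10^{-6}$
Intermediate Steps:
$\frac{1}{q{\left(235 \right)} + l} = \frac{1}{\frac{446}{235} + 370586} = \frac{1}{\frac{87088156}{235}} = \frac{235}{87088156}$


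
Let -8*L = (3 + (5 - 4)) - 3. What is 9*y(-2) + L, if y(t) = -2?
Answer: -145/8 ≈ -18.125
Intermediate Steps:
L = -⅛ (L = -((3 + (5 - 4)) - 3)/8 = -((3 + 1) - 3)/8 = -(4 - 3)/8 = -⅛*1 = -⅛ ≈ -0.12500)
9*y(-2) + L = 9*(-2) - ⅛ = -18 - ⅛ = -145/8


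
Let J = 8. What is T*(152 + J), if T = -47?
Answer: -7520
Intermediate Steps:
T*(152 + J) = -47*(152 + 8) = -47*160 = -7520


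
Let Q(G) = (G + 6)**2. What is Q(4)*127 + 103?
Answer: 12803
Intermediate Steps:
Q(G) = (6 + G)**2
Q(4)*127 + 103 = (6 + 4)**2*127 + 103 = 10**2*127 + 103 = 100*127 + 103 = 12700 + 103 = 12803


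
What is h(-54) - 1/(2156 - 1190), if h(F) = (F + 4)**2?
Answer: 2414999/966 ≈ 2500.0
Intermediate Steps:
h(F) = (4 + F)**2
h(-54) - 1/(2156 - 1190) = (4 - 54)**2 - 1/(2156 - 1190) = (-50)**2 - 1/966 = 2500 - 1*1/966 = 2500 - 1/966 = 2414999/966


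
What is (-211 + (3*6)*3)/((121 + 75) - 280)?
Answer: 157/84 ≈ 1.8690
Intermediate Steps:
(-211 + (3*6)*3)/((121 + 75) - 280) = (-211 + 18*3)/(196 - 280) = (-211 + 54)/(-84) = -157*(-1/84) = 157/84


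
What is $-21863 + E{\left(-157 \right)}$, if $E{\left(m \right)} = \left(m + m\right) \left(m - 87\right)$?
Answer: $54753$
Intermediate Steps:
$E{\left(m \right)} = 2 m \left(-87 + m\right)$
$-21863 + E{\left(-157 \right)} = -21863 + 2 \left(-157\right) \left(-87 - 157\right) = -21863 + 2 \left(-157\right) \left(-244\right) = -21863 + 76616 = 54753$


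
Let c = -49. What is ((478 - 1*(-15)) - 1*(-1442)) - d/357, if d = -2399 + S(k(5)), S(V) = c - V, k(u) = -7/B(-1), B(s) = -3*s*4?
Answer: 8318909/4284 ≈ 1941.9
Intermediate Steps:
B(s) = -12*s
k(u) = -7/12 (k(u) = -7/((-12*(-1))) = -7/12)
S(V) = -49 - V
d = -29369/12 (d = -2399 + (-49 - 1*(-7/12)) = -2399 + (-49 + 7/12) = -2399 - 581/12 = -29369/12 ≈ -2447.4)
((478 - 1*(-15)) - 1*(-1442)) - d/357 = ((478 - 1*(-15)) - 1*(-1442)) - (-29369)/(12*357) = ((478 + 15) + 1442) - (-29369)/(12*357) = (493 + 1442) - 1*(-29369/4284) = 1935 + 29369/4284 = 8318909/4284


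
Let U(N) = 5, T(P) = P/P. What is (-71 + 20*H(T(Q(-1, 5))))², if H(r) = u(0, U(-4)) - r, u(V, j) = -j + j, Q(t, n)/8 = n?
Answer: 8281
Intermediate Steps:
Q(t, n) = 8*n
T(P) = 1
u(V, j) = 0
H(r) = -r (H(r) = 0 - r = -r)
(-71 + 20*H(T(Q(-1, 5))))² = (-71 + 20*(-1*1))² = (-71 + 20*(-1))² = (-71 - 20)² = (-91)² = 8281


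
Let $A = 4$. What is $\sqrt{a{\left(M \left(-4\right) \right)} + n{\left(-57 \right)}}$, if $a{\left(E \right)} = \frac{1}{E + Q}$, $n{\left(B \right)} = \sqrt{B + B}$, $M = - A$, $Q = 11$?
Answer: $\frac{\sqrt{3 + 81 i \sqrt{114}}}{9} \approx 2.3145 + 2.3065 i$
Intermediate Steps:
$M = -4$ ($M = \left(-1\right) 4 = -4$)
$n{\left(B \right)} = \sqrt{2} \sqrt{B}$ ($n{\left(B \right)} = \sqrt{2 B} = \sqrt{2} \sqrt{B}$)
$a{\left(E \right)} = \frac{1}{11 + E}$ ($a{\left(E \right)} = \frac{1}{E + 11} = \frac{1}{11 + E}$)
$\sqrt{a{\left(M \left(-4\right) \right)} + n{\left(-57 \right)}} = \sqrt{\frac{1}{11 - -16} + \sqrt{2} \sqrt{-57}} = \sqrt{\frac{1}{11 + 16} + \sqrt{2} i \sqrt{57}} = \sqrt{\frac{1}{27} + i \sqrt{114}}$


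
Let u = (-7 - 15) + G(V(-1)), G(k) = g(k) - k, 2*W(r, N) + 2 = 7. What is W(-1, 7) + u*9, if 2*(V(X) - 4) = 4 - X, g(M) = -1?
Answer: -263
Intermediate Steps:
W(r, N) = 5/2 (W(r, N) = -1 + (½)*7 = -1 + 7/2 = 5/2)
V(X) = 6 - X/2 (V(X) = 4 + (4 - X)/2 = 4 + (2 - X/2) = 6 - X/2)
G(k) = -1 - k
u = -59/2 (u = (-7 - 15) + (-1 - (6 - ½*(-1))) = -22 + (-1 - (6 + ½)) = -22 + (-1 - 1*13/2) = -22 + (-1 - 13/2) = -22 - 15/2 = -59/2 ≈ -29.500)
W(-1, 7) + u*9 = 5/2 - 59/2*9 = 5/2 - 531/2 = -263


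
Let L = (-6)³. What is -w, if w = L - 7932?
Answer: 8148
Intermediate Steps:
L = -216
w = -8148 (w = -216 - 7932 = -8148)
-w = -1*(-8148) = 8148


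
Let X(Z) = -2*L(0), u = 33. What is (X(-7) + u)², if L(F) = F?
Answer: 1089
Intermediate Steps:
X(Z) = 0 (X(Z) = -2*0 = 0)
(X(-7) + u)² = (0 + 33)² = 33² = 1089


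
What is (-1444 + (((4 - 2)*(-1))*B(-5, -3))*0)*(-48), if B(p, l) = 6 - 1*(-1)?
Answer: 69312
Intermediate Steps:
B(p, l) = 7 (B(p, l) = 6 + 1 = 7)
(-1444 + (((4 - 2)*(-1))*B(-5, -3))*0)*(-48) = (-1444 + (((4 - 2)*(-1))*7)*0)*(-48) = (-1444 + ((2*(-1))*7)*0)*(-48) = (-1444 - 2*7*0)*(-48) = (-1444 - 14*0)*(-48) = (-1444 + 0)*(-48) = -1444*(-48) = 69312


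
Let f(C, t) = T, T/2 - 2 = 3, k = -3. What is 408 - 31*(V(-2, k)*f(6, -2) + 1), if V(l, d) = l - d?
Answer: 67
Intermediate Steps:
T = 10 (T = 4 + 2*3 = 4 + 6 = 10)
f(C, t) = 10
408 - 31*(V(-2, k)*f(6, -2) + 1) = 408 - 31*((-2 - 1*(-3))*10 + 1) = 408 - 31*((-2 + 3)*10 + 1) = 408 - 31*(1*10 + 1) = 408 - 31*(10 + 1) = 408 - 31*11 = 408 - 341 = 67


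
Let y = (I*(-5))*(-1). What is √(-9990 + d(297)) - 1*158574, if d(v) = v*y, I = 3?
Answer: -158574 + 3*I*√615 ≈ -1.5857e+5 + 74.398*I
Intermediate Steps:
y = 15 (y = (3*(-5))*(-1) = -15*(-1) = 15)
d(v) = 15*v (d(v) = v*15 = 15*v)
√(-9990 + d(297)) - 1*158574 = √(-9990 + 15*297) - 1*158574 = √(-9990 + 4455) - 158574 = √(-5535) - 158574 = 3*I*√615 - 158574 = -158574 + 3*I*√615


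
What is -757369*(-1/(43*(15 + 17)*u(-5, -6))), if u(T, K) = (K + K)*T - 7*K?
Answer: 757369/140352 ≈ 5.3962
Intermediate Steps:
u(T, K) = -7*K + 2*K*T (u(T, K) = (2*K)*T - 7*K = 2*K*T - 7*K = -7*K + 2*K*T)
-757369*(-1/(43*(15 + 17)*u(-5, -6))) = -757369*1/(258*(-7 + 2*(-5))*(15 + 17)) = -757369*1/(8256*(-7 - 10)) = -757369/((-(-8256)*(-17))) = -757369/((-1376*102)) = -757369/(-140352) = -757369*(-1/140352) = 757369/140352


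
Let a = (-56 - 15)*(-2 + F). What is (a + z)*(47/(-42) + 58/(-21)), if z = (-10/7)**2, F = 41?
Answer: 22099703/2058 ≈ 10738.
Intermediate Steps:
z = 100/49 (z = (-10*1/7)**2 = (-10/7)**2 = 100/49 ≈ 2.0408)
a = -2769 (a = (-56 - 15)*(-2 + 41) = -71*39 = -2769)
(a + z)*(47/(-42) + 58/(-21)) = (-2769 + 100/49)*(47/(-42) + 58/(-21)) = -135581*(47*(-1/42) + 58*(-1/21))/49 = -135581*(-47/42 - 58/21)/49 = -135581/49*(-163/42) = 22099703/2058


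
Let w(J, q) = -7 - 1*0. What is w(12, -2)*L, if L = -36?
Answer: 252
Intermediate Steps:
w(J, q) = -7 (w(J, q) = -7 + 0 = -7)
w(12, -2)*L = -7*(-36) = 252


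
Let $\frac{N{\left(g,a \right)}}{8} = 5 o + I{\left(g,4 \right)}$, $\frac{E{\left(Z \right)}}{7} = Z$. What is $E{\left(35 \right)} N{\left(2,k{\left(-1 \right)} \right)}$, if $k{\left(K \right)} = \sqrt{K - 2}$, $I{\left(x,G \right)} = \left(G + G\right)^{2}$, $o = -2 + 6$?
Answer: $164640$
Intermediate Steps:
$o = 4$
$I{\left(x,G \right)} = 4 G^{2}$ ($I{\left(x,G \right)} = \left(2 G\right)^{2} = 4 G^{2}$)
$E{\left(Z \right)} = 7 Z$
$k{\left(K \right)} = \sqrt{-2 + K}$
$N{\left(g,a \right)} = 672$ ($N{\left(g,a \right)} = 8 \left(5 \cdot 4 + 4 \cdot 4^{2}\right) = 8 \left(20 + 4 \cdot 16\right) = 8 \left(20 + 64\right) = 8 \cdot 84 = 672$)
$E{\left(35 \right)} N{\left(2,k{\left(-1 \right)} \right)} = 7 \cdot 35 \cdot 672 = 245 \cdot 672 = 164640$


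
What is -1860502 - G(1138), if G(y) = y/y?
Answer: -1860503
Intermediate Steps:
G(y) = 1
-1860502 - G(1138) = -1860502 - 1*1 = -1860502 - 1 = -1860503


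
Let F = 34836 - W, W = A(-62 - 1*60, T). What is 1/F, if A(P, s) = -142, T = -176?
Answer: 1/34978 ≈ 2.8589e-5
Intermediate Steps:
W = -142
F = 34978 (F = 34836 - 1*(-142) = 34836 + 142 = 34978)
1/F = 1/34978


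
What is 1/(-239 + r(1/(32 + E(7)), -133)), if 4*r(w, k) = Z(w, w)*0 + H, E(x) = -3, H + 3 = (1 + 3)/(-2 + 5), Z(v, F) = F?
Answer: -12/2873 ≈ -0.0041768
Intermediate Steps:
H = -5/3 (H = -3 + (1 + 3)/(-2 + 5) = -3 + 4/3 = -5/3 ≈ -1.6667)
r(w, k) = -5/12 (r(w, k) = (w*0 - 5/3)/4 = (0 - 5/3)/4 = (¼)*(-5/3) = -5/12)
1/(-239 + r(1/(32 + E(7)), -133)) = 1/(-239 - 5/12) = 1/(-2873/12) = -12/2873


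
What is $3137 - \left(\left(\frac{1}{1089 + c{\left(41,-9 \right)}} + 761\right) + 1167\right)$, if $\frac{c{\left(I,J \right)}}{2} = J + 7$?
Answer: $\frac{1311764}{1085} \approx 1209.0$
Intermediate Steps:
$c{\left(I,J \right)} = 14 + 2 J$ ($c{\left(I,J \right)} = 2 \left(J + 7\right) = 2 \left(7 + J\right) = 14 + 2 J$)
$3137 - \left(\left(\frac{1}{1089 + c{\left(41,-9 \right)}} + 761\right) + 1167\right) = 3137 - \left(\left(\frac{1}{1089 + \left(14 + 2 \left(-9\right)\right)} + 761\right) + 1167\right) = 3137 - \left(\left(\frac{1}{1089 + \left(14 - 18\right)} + 761\right) + 1167\right) = 3137 - \left(\left(\frac{1}{1089 - 4} + 761\right) + 1167\right) = 3137 - \left(\left(\frac{1}{1085} + 761\right) + 1167\right) = 3137 - \left(\frac{825686}{1085} + 1167\right) = 3137 - \frac{2091881}{1085} = \frac{1311764}{1085}$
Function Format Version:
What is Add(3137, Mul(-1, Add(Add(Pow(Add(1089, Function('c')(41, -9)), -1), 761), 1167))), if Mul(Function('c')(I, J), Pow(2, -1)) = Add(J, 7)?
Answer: Rational(1311764, 1085) ≈ 1209.0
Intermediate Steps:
Function('c')(I, J) = Add(14, Mul(2, J)) (Function('c')(I, J) = Mul(2, Add(J, 7)) = Mul(2, Add(7, J)) = Add(14, Mul(2, J)))
Add(3137, Mul(-1, Add(Add(Pow(Add(1089, Function('c')(41, -9)), -1), 761), 1167))) = Add(3137, Mul(-1, Add(Add(Pow(Add(1089, Add(14, Mul(2, -9))), -1), 761), 1167))) = Add(3137, Mul(-1, Add(Add(Pow(Add(1089, Add(14, -18)), -1), 761), 1167))) = Add(3137, Mul(-1, Add(Add(Pow(Add(1089, -4), -1), 761), 1167))) = Add(3137, Mul(-1, Add(Add(Pow(1085, -1), 761), 1167))) = Add(3137, Mul(-1, Add(Add(Rational(1, 1085), 761), 1167))) = Add(3137, Mul(-1, Add(Rational(825686, 1085), 1167))) = Add(3137, Mul(-1, Rational(2091881, 1085))) = Add(3137, Rational(-2091881, 1085)) = Rational(1311764, 1085)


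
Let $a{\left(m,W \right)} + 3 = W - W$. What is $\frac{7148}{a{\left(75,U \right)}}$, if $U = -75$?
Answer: $- \frac{7148}{3} \approx -2382.7$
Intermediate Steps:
$a{\left(m,W \right)} = -3$ ($a{\left(m,W \right)} = -3 + \left(W - W\right) = -3 + 0 = -3$)
$\frac{7148}{a{\left(75,U \right)}} = \frac{7148}{-3} = 7148 \left(- \frac{1}{3}\right) = - \frac{7148}{3}$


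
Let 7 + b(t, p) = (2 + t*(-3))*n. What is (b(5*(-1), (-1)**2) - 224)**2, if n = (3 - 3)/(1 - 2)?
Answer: 53361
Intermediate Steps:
n = 0 (n = 0/(-1) = 0*(-1) = 0)
b(t, p) = -7 (b(t, p) = -7 + (2 + t*(-3))*0 = -7 + (2 - 3*t)*0 = -7 + 0 = -7)
(b(5*(-1), (-1)**2) - 224)**2 = (-7 - 224)**2 = (-231)**2 = 53361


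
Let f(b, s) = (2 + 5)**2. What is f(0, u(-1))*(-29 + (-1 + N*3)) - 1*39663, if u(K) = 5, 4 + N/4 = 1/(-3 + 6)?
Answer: -43289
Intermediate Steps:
N = -44/3 (N = -16 + 4/(-3 + 6) = -16 + 4/3 = -44/3 ≈ -14.667)
f(b, s) = 49 (f(b, s) = 7**2 = 49)
f(0, u(-1))*(-29 + (-1 + N*3)) - 1*39663 = 49*(-29 + (-1 - 44/3*3)) - 1*39663 = 49*(-29 + (-1 - 44)) - 39663 = 49*(-29 - 45) - 39663 = 49*(-74) - 39663 = -3626 - 39663 = -43289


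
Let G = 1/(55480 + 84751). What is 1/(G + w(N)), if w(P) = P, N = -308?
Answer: -140231/43191147 ≈ -0.0032468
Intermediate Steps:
G = 1/140231 ≈ 7.1311e-6
1/(G + w(N)) = 1/(1/140231 - 308) = 1/(-43191147/140231) = -140231/43191147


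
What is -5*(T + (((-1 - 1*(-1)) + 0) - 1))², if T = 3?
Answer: -20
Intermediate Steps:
-5*(T + (((-1 - 1*(-1)) + 0) - 1))² = -5*(3 + (((-1 - 1*(-1)) + 0) - 1))² = -5*(3 + (((-1 + 1) + 0) - 1))² = -5*(3 + ((0 + 0) - 1))² = -5*(3 + (0 - 1))² = -5*(3 - 1)² = -5*2² = -5*4 = -20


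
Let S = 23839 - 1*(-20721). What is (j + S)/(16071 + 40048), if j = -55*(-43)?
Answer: 46925/56119 ≈ 0.83617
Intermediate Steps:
S = 44560 (S = 23839 + 20721 = 44560)
j = 2365
(j + S)/(16071 + 40048) = (2365 + 44560)/(16071 + 40048) = 46925/56119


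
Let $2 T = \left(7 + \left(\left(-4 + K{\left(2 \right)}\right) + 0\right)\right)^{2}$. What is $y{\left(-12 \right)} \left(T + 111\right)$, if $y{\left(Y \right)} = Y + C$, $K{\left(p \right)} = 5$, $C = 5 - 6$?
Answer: $-1859$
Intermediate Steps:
$C = -1$
$T = 32$ ($T = \frac{\left(7 + \left(\left(-4 + 5\right) + 0\right)\right)^{2}}{2} = \frac{\left(7 + \left(1 + 0\right)\right)^{2}}{2} = \frac{\left(7 + 1\right)^{2}}{2} = \frac{8^{2}}{2} = \frac{1}{2} \cdot 64 = 32$)
$y{\left(Y \right)} = -1 + Y$ ($y{\left(Y \right)} = Y - 1 = -1 + Y$)
$y{\left(-12 \right)} \left(T + 111\right) = \left(-1 - 12\right) \left(32 + 111\right) = \left(-13\right) 143 = -1859$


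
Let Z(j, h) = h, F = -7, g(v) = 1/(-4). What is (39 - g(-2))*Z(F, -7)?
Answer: -1099/4 ≈ -274.75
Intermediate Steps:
g(v) = -1/4
(39 - g(-2))*Z(F, -7) = (39 - 1*(-1/4))*(-7) = (39 + 1/4)*(-7) = (157/4)*(-7) = -1099/4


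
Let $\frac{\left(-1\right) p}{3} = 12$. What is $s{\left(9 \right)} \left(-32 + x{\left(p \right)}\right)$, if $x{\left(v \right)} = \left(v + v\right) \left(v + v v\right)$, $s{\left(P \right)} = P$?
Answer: $-816768$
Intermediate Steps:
$p = -36$ ($p = \left(-3\right) 12 = -36$)
$x{\left(v \right)} = 2 v \left(v + v^{2}\right)$
$s{\left(9 \right)} \left(-32 + x{\left(p \right)}\right) = 9 \left(-32 + 2 \left(-36\right)^{2} \left(1 - 36\right)\right) = 9 \left(-32 + 2 \cdot 1296 \left(-35\right)\right) = 9 \left(-32 - 90720\right) = 9 \left(-90752\right) = -816768$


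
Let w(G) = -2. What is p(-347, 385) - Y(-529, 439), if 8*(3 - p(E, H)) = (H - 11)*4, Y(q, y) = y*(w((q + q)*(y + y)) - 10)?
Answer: 5084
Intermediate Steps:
Y(q, y) = -12*y (Y(q, y) = y*(-2 - 10) = y*(-12) = -12*y)
p(E, H) = 17/2 - H/2 (p(E, H) = 3 - (H - 11)*4/8 = 3 - (-11 + H)*4/8 = 3 - (-44 + 4*H)/8 = 3 + (11/2 - H/2) = 17/2 - H/2)
p(-347, 385) - Y(-529, 439) = (17/2 - ½*385) - (-12)*439 = (17/2 - 385/2) - 1*(-5268) = -184 + 5268 = 5084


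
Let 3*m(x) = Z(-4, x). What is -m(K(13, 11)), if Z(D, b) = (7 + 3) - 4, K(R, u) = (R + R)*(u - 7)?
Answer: -2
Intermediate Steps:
K(R, u) = 2*R*(-7 + u) (K(R, u) = (2*R)*(-7 + u) = 2*R*(-7 + u))
Z(D, b) = 6 (Z(D, b) = 10 - 4 = 6)
m(x) = 2 (m(x) = (⅓)*6 = 2)
-m(K(13, 11)) = -1*2 = -2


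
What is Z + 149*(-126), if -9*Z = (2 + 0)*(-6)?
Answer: -56318/3 ≈ -18773.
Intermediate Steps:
Z = 4/3 (Z = -(2 + 0)*(-6)/9 = -2*(-6)/9 = -⅑*(-12) = 4/3 ≈ 1.3333)
Z + 149*(-126) = 4/3 + 149*(-126) = 4/3 - 18774 = -56318/3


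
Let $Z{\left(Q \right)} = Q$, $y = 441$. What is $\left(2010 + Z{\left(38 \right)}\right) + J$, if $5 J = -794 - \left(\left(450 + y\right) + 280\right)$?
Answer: $1655$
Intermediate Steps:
$J = -393$ ($J = \frac{-794 - \left(\left(450 + 441\right) + 280\right)}{5} = \frac{-794 - \left(891 + 280\right)}{5} = \frac{-794 - 1171}{5} = \frac{1}{5} \left(-1965\right) = -393$)
$\left(2010 + Z{\left(38 \right)}\right) + J = \left(2010 + 38\right) - 393 = 2048 - 393 = 1655$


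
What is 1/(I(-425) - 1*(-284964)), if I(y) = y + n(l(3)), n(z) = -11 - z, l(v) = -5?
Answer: 1/284533 ≈ 3.5145e-6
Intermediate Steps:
I(y) = -6 + y (I(y) = y + (-11 - 1*(-5)) = y + (-11 + 5) = y - 6 = -6 + y)
1/(I(-425) - 1*(-284964)) = 1/((-6 - 425) - 1*(-284964)) = 1/(-431 + 284964) = 1/284533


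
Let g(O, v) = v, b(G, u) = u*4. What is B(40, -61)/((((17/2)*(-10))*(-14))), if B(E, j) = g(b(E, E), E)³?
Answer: 6400/119 ≈ 53.781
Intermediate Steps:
b(G, u) = 4*u
B(E, j) = E³
B(40, -61)/((((17/2)*(-10))*(-14))) = 40³/((((17/2)*(-10))*(-14))) = 64000/((((17*(½))*(-10))*(-14))) = 64000/((((17/2)*(-10))*(-14))) = 64000/((-85*(-14))) = 64000/1190 = 64000*(1/1190) = 6400/119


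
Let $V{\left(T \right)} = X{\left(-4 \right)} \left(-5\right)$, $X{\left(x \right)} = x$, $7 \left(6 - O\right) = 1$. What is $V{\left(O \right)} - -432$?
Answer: $452$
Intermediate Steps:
$O = \frac{41}{7}$ ($O = 6 - \frac{1}{7} = \frac{41}{7} \approx 5.8571$)
$V{\left(T \right)} = 20$ ($V{\left(T \right)} = \left(-4\right) \left(-5\right) = 20$)
$V{\left(O \right)} - -432 = 20 - -432 = 20 + 432 = 452$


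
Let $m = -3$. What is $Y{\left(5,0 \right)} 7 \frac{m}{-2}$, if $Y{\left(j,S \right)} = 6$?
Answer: $63$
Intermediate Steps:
$Y{\left(5,0 \right)} 7 \frac{m}{-2} = 6 \cdot 7 \left(- \frac{3}{-2}\right) = 42 \left(\left(-3\right) \left(- \frac{1}{2}\right)\right) = 42 \cdot \frac{3}{2} = 63$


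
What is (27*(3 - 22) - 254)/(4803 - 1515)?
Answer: -767/3288 ≈ -0.23327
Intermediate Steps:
(27*(3 - 22) - 254)/(4803 - 1515) = (27*(-19) - 254)/3288 = (-513 - 254)*(1/3288) = -767*1/3288 = -767/3288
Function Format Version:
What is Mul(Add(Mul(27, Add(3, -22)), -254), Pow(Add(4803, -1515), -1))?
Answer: Rational(-767, 3288) ≈ -0.23327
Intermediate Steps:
Mul(Add(Mul(27, Add(3, -22)), -254), Pow(Add(4803, -1515), -1)) = Mul(Add(Mul(27, -19), -254), Pow(3288, -1)) = Mul(Add(-513, -254), Rational(1, 3288)) = Mul(-767, Rational(1, 3288)) = Rational(-767, 3288)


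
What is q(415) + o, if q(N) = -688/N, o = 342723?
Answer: 142229357/415 ≈ 3.4272e+5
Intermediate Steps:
q(415) + o = -688/415 + 342723 = 142229357/415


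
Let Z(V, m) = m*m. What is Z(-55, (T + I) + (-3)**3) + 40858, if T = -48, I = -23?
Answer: 50462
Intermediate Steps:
Z(V, m) = m**2
Z(-55, (T + I) + (-3)**3) + 40858 = ((-48 - 23) + (-3)**3)**2 + 40858 = (-71 - 27)**2 + 40858 = (-98)**2 + 40858 = 9604 + 40858 = 50462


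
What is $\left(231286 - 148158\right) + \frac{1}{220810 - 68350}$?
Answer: $\frac{12673694881}{152460} \approx 83128.0$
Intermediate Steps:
$\left(231286 - 148158\right) + \frac{1}{220810 - 68350} = 83128 + \frac{1}{152460} = \frac{12673694881}{152460}$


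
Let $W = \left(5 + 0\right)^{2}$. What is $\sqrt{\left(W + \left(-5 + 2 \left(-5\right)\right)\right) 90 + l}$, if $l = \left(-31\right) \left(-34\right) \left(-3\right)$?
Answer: $i \sqrt{2262} \approx 47.56 i$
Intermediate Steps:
$l = -3162$ ($l = 1054 \left(-3\right) = -3162$)
$W = 25$ ($W = 5^{2} = 25$)
$\sqrt{\left(W + \left(-5 + 2 \left(-5\right)\right)\right) 90 + l} = \sqrt{\left(25 + \left(-5 + 2 \left(-5\right)\right)\right) 90 - 3162} = \sqrt{\left(25 - 15\right) 90 - 3162} = \sqrt{10 \cdot 90 - 3162} = \sqrt{900 - 3162} = \sqrt{-2262} = i \sqrt{2262}$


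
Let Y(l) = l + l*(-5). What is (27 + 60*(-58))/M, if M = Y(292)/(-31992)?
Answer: -13808547/146 ≈ -94579.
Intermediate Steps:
Y(l) = -4*l (Y(l) = l - 5*l = -4*l)
M = 146/3999 (M = -4*292/(-31992) = -1168*(-1/31992) = 146/3999 ≈ 0.036509)
(27 + 60*(-58))/M = (27 + 60*(-58))/(146/3999) = (27 - 3480)*(3999/146) = -3453*3999/146 = -13808547/146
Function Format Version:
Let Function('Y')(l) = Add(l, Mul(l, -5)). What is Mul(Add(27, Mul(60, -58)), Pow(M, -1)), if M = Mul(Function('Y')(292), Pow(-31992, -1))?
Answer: Rational(-13808547, 146) ≈ -94579.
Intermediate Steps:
Function('Y')(l) = Mul(-4, l) (Function('Y')(l) = Add(l, Mul(-5, l)) = Mul(-4, l))
M = Rational(146, 3999) (M = Mul(Mul(-4, 292), Pow(-31992, -1)) = Mul(-1168, Rational(-1, 31992)) = Rational(146, 3999) ≈ 0.036509)
Mul(Add(27, Mul(60, -58)), Pow(M, -1)) = Mul(Add(27, Mul(60, -58)), Pow(Rational(146, 3999), -1)) = Mul(Add(27, -3480), Rational(3999, 146)) = Mul(-3453, Rational(3999, 146)) = Rational(-13808547, 146)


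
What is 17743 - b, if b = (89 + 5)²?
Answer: 8907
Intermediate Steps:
b = 8836 (b = 94² = 8836)
17743 - b = 17743 - 1*8836 = 17743 - 8836 = 8907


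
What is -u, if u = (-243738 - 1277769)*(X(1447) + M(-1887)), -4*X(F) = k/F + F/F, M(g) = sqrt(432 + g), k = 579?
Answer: -1541286591/2894 + 1521507*I*sqrt(1455) ≈ -5.3258e+5 + 5.8037e+7*I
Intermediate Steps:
X(F) = -1/4 - 579/(4*F) (X(F) = -(579/F + F/F)/4 = -(579/F + 1)/4 = -(1 + 579/F)/4 = -1/4 - 579/(4*F))
u = 1541286591/2894 - 1521507*I*sqrt(1455) (u = (-243738 - 1277769)*((1/4)*(-579 - 1*1447)/1447 + sqrt(432 - 1887)) = -1521507*((1/4)*(1/1447)*(-579 - 1447) + sqrt(-1455)) = -1521507*((1/4)*(1/1447)*(-2026) + I*sqrt(1455)) = -1521507*(-1013/2894 + I*sqrt(1455)) = 1541286591/2894 - 1521507*I*sqrt(1455) ≈ 5.3258e+5 - 5.8037e+7*I)
-u = -(1541286591/2894 - 1521507*I*sqrt(1455)) = -1541286591/2894 + 1521507*I*sqrt(1455)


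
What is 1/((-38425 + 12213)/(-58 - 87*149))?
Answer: 13021/26212 ≈ 0.49676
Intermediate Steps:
1/((-38425 + 12213)/(-58 - 87*149)) = 1/(-26212/(-58 - 12963)) = 1/(-26212/(-13021)) = 1/(-26212*(-1/13021)) = 1/(26212/13021) = 13021/26212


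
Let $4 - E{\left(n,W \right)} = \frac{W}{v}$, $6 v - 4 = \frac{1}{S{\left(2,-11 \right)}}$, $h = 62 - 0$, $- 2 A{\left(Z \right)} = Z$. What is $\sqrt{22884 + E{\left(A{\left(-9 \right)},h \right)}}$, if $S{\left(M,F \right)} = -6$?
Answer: $\frac{4 \sqrt{753526}}{23} \approx 150.97$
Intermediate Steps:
$A{\left(Z \right)} = - \frac{Z}{2}$
$h = 62$ ($h = 62 + 0 = 62$)
$v = \frac{23}{36}$ ($v = \frac{2}{3} + \frac{1}{6 \left(-6\right)} = \frac{2}{3} + \frac{1}{6} \left(- \frac{1}{6}\right) = \frac{2}{3} - \frac{1}{36} = \frac{23}{36} \approx 0.63889$)
$E{\left(n,W \right)} = 4 - \frac{36 W}{23}$ ($E{\left(n,W \right)} = 4 - \frac{W}{\frac{23}{36}} = 4 - W \frac{36}{23} = 4 - \frac{36 W}{23}$)
$\sqrt{22884 + E{\left(A{\left(-9 \right)},h \right)}} = \sqrt{22884 + \left(4 - \frac{2232}{23}\right)} = \sqrt{22884 - \frac{2140}{23}} = \sqrt{\frac{524192}{23}} = \frac{4 \sqrt{753526}}{23}$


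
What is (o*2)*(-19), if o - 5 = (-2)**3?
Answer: 114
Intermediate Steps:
o = -3 (o = 5 + (-2)**3 = 5 - 8 = -3)
(o*2)*(-19) = -3*2*(-19) = -6*(-19) = 114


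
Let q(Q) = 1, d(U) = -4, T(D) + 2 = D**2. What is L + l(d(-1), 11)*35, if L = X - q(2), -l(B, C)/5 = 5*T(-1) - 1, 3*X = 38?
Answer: 3185/3 ≈ 1061.7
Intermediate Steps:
X = 38/3 (X = (1/3)*38 = 38/3 ≈ 12.667)
T(D) = -2 + D**2
l(B, C) = 30 (l(B, C) = -5*(5*(-2 + (-1)**2) - 1) = -5*(5*(-2 + 1) - 1) = -5*(5*(-1) - 1) = -5*(-5 - 1) = -5*(-6) = 30)
L = 35/3 (L = 38/3 - 1*1 = 38/3 - 1 = 35/3 ≈ 11.667)
L + l(d(-1), 11)*35 = 35/3 + 30*35 = 35/3 + 1050 = 3185/3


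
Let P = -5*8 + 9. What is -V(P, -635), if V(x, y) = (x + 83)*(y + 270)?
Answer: 18980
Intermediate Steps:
P = -31 (P = -40 + 9 = -31)
V(x, y) = (83 + x)*(270 + y)
-V(P, -635) = -(22410 + 83*(-635) + 270*(-31) - 31*(-635)) = -(22410 - 52705 - 8370 + 19685) = -1*(-18980) = 18980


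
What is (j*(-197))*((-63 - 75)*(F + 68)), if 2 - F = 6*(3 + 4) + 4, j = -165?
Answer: -107656560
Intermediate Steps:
F = -44 (F = 2 - (6*(3 + 4) + 4) = 2 - (6*7 + 4) = 2 - (42 + 4) = 2 - 1*46 = 2 - 46 = -44)
(j*(-197))*((-63 - 75)*(F + 68)) = (-165*(-197))*((-63 - 75)*(-44 + 68)) = 32505*(-138*24) = 32505*(-3312) = -107656560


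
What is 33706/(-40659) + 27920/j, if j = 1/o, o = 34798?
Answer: 39502664511734/40659 ≈ 9.7156e+8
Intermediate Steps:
j = 1/34798 ≈ 2.8737e-5
33706/(-40659) + 27920/j = 33706/(-40659) + 27920/(1/34798) = 33706*(-1/40659) + 27920*34798 = -33706/40659 + 971560160 = 39502664511734/40659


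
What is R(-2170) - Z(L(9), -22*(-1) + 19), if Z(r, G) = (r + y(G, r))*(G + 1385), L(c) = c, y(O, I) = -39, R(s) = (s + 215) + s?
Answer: 38655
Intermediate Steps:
R(s) = 215 + 2*s (R(s) = (215 + s) + s = 215 + 2*s)
Z(r, G) = (-39 + r)*(1385 + G) (Z(r, G) = (r - 39)*(G + 1385) = (-39 + r)*(1385 + G))
R(-2170) - Z(L(9), -22*(-1) + 19) = (215 + 2*(-2170)) - (-54015 - 39*(-22*(-1) + 19) + 1385*9 + (-22*(-1) + 19)*9) = (215 - 4340) - (-54015 - 39*(22 + 19) + 12465 + (22 + 19)*9) = -4125 - (-54015 - 39*41 + 12465 + 41*9) = -4125 - (-54015 - 1599 + 12465 + 369) = -4125 - 1*(-42780) = -4125 + 42780 = 38655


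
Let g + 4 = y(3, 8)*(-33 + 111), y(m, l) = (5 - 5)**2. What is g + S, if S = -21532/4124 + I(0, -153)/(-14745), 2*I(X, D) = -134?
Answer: -140111638/15202095 ≈ -9.2166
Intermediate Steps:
I(X, D) = -67 (I(X, D) = (1/2)*(-134) = -67)
y(m, l) = 0 (y(m, l) = 0**2 = 0)
g = -4 (g = -4 + 0*(-33 + 111) = -4 + 0*78 = -4 + 0 = -4)
S = -79303258/15202095 (S = -21532/4124 - 67/(-14745) = -21532*1/4124 - 67*(-1/14745) = -5383/1031 + 67/14745 = -79303258/15202095 ≈ -5.2166)
g + S = -4 - 79303258/15202095 = -140111638/15202095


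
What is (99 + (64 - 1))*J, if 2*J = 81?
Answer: 6561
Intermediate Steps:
J = 81/2 (J = (½)*81 = 81/2 ≈ 40.500)
(99 + (64 - 1))*J = (99 + (64 - 1))*(81/2) = (99 + 63)*(81/2) = 162*(81/2) = 6561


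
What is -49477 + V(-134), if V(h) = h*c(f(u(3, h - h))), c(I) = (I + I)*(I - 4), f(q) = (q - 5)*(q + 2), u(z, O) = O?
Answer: -86997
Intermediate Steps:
f(q) = (-5 + q)*(2 + q)
c(I) = 2*I*(-4 + I) (c(I) = (2*I)*(-4 + I) = 2*I*(-4 + I))
V(h) = 280*h (V(h) = h*(2*(-10 + (h - h)² - 3*(h - h))*(-4 + (-10 + (h - h)² - 3*(h - h)))) = h*(2*(-10 + 0² - 3*0)*(-4 + (-10 + 0² - 3*0))) = h*(2*(-10 + 0 + 0)*(-4 + (-10 + 0 + 0))) = h*(2*(-10)*(-4 - 10)) = h*(2*(-10)*(-14)) = h*280 = 280*h)
-49477 + V(-134) = -49477 + 280*(-134) = -49477 - 37520 = -86997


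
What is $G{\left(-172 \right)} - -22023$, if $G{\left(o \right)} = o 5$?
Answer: $21163$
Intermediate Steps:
$G{\left(o \right)} = 5 o$
$G{\left(-172 \right)} - -22023 = 5 \left(-172\right) - -22023 = -860 + 22023 = 21163$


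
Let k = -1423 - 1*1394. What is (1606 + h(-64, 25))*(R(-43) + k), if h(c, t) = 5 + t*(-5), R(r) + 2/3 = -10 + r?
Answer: -12797432/3 ≈ -4.2658e+6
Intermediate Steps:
R(r) = -32/3 + r (R(r) = -⅔ + (-10 + r) = -32/3 + r)
h(c, t) = 5 - 5*t
k = -2817 (k = -1423 - 1394 = -2817)
(1606 + h(-64, 25))*(R(-43) + k) = (1606 + (5 - 5*25))*((-32/3 - 43) - 2817) = (1606 + (5 - 125))*(-161/3 - 2817) = (1606 - 120)*(-8612/3) = 1486*(-8612/3) = -12797432/3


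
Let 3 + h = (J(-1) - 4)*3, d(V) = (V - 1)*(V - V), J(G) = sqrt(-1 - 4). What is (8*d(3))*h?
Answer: 0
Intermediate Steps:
J(G) = I*sqrt(5) (J(G) = sqrt(-5) = I*sqrt(5))
d(V) = 0 (d(V) = (-1 + V)*0 = 0)
h = -15 + 3*I*sqrt(5) (h = -3 + (I*sqrt(5) - 4)*3 = -3 + (-4 + I*sqrt(5))*3 = -3 + (-12 + 3*I*sqrt(5)) = -15 + 3*I*sqrt(5) ≈ -15.0 + 6.7082*I)
(8*d(3))*h = (8*0)*(-15 + 3*I*sqrt(5)) = 0*(-15 + 3*I*sqrt(5)) = 0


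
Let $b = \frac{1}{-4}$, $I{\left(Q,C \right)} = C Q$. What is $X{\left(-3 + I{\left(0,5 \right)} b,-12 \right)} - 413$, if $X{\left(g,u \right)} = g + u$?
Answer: $-428$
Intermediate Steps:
$b = - \frac{1}{4} \approx -0.25$
$X{\left(-3 + I{\left(0,5 \right)} b,-12 \right)} - 413 = \left(\left(-3 + 5 \cdot 0 \left(- \frac{1}{4}\right)\right) - 12\right) - 413 = \left(\left(-3 + 0 \left(- \frac{1}{4}\right)\right) - 12\right) - 413 = \left(\left(-3 + 0\right) - 12\right) - 413 = \left(-3 - 12\right) - 413 = -15 - 413 = -428$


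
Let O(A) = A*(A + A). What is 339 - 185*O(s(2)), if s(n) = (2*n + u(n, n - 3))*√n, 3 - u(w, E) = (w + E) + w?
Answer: -11501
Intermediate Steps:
u(w, E) = 3 - E - 2*w (u(w, E) = 3 - ((w + E) + w) = 3 - ((E + w) + w) = 3 - (E + 2*w) = 3 + (-E - 2*w) = 3 - E - 2*w)
s(n) = √n*(6 - n) (s(n) = (2*n + (3 - (n - 3) - 2*n))*√n = (2*n + (3 - (-3 + n) - 2*n))*√n = (2*n + (3 + (3 - n) - 2*n))*√n = (2*n + (6 - 3*n))*√n = (6 - n)*√n = √n*(6 - n))
O(A) = 2*A² (O(A) = A*(2*A) = 2*A²)
339 - 185*O(s(2)) = 339 - 370*(√2*(6 - 1*2))² = 339 - 370*(√2*(6 - 2))² = 339 - 370*(√2*4)² = 339 - 370*(4*√2)² = 339 - 370*32 = 339 - 185*64 = 339 - 11840 = -11501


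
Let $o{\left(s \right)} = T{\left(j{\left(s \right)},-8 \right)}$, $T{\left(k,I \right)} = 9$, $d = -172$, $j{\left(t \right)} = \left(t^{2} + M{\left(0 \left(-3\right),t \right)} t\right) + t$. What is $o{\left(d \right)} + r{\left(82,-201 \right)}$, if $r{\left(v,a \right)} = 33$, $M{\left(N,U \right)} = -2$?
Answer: $42$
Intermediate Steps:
$j{\left(t \right)} = t^{2} - t$ ($j{\left(t \right)} = \left(t^{2} - 2 t\right) + t = t^{2} - t$)
$o{\left(s \right)} = 9$
$o{\left(d \right)} + r{\left(82,-201 \right)} = 9 + 33 = 42$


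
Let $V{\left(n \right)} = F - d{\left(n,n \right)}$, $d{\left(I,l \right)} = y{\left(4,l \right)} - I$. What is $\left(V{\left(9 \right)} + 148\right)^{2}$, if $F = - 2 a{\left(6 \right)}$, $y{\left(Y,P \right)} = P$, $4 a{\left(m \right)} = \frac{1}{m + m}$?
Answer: $\frac{12609601}{576} \approx 21892.0$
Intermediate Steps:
$a{\left(m \right)} = \frac{1}{8 m}$ ($a{\left(m \right)} = \frac{1}{4 \left(m + m\right)} = \frac{1}{4 \cdot 2 m} = \frac{\frac{1}{2} \frac{1}{m}}{4} = \frac{1}{8 m}$)
$d{\left(I,l \right)} = l - I$
$F = - \frac{1}{24}$ ($F = - 2 \frac{1}{8 \cdot 6} = - 2 \cdot \frac{1}{8} \cdot \frac{1}{6} = \left(-2\right) \frac{1}{48} = - \frac{1}{24} \approx -0.041667$)
$V{\left(n \right)} = - \frac{1}{24}$ ($V{\left(n \right)} = - \frac{1}{24} - \left(n - n\right) = - \frac{1}{24} - 0 = - \frac{1}{24} + 0 = - \frac{1}{24}$)
$\left(V{\left(9 \right)} + 148\right)^{2} = \left(- \frac{1}{24} + 148\right)^{2} = \left(\frac{3551}{24}\right)^{2} = \frac{12609601}{576}$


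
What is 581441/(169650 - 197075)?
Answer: -581441/27425 ≈ -21.201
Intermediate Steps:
581441/(169650 - 197075) = 581441/(-27425) = 581441*(-1/27425) = -581441/27425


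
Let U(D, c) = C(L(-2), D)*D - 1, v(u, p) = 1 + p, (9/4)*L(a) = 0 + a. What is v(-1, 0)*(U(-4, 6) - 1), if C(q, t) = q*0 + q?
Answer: 14/9 ≈ 1.5556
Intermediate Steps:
L(a) = 4*a/9 (L(a) = 4*(0 + a)/9 = 4*a/9)
C(q, t) = q (C(q, t) = 0 + q = q)
U(D, c) = -1 - 8*D/9 (U(D, c) = ((4/9)*(-2))*D - 1 = -8*D/9 - 1 = -1 - 8*D/9)
v(-1, 0)*(U(-4, 6) - 1) = (1 + 0)*((-1 - 8/9*(-4)) - 1) = 1*((-1 + 32/9) - 1) = 1*(23/9 - 1) = 1*(14/9) = 14/9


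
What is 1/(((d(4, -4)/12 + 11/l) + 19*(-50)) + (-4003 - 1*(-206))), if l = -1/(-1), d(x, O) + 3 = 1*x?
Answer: -12/56831 ≈ -0.00021115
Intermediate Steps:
d(x, O) = -3 + x (d(x, O) = -3 + 1*x = -3 + x)
l = 1 (l = -(-1) = -1*(-1) = 1)
1/(((d(4, -4)/12 + 11/l) + 19*(-50)) + (-4003 - 1*(-206))) = 1/((((-3 + 4)/12 + 11/1) + 19*(-50)) + (-4003 - 1*(-206))) = 1/(((1*(1/12) + 11*1) - 950) + (-4003 + 206)) = 1/(((1/12 + 11) - 950) - 3797) = 1/((133/12 - 950) - 3797) = 1/(-11267/12 - 3797) = 1/(-56831/12) = -12/56831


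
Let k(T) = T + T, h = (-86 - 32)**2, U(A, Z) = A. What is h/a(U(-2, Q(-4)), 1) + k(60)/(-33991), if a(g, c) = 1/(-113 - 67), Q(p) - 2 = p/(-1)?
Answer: -85192323240/33991 ≈ -2.5063e+6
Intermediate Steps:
Q(p) = 2 - p (Q(p) = 2 + p/(-1) = 2 + p*(-1) = 2 - p)
h = 13924 (h = (-118)**2 = 13924)
a(g, c) = -1/180 (a(g, c) = 1/(-180) = -1/180)
k(T) = 2*T
h/a(U(-2, Q(-4)), 1) + k(60)/(-33991) = 13924/(-1/180) + (2*60)/(-33991) = 13924*(-180) + 120*(-1/33991) = -2506320 - 120/33991 = -85192323240/33991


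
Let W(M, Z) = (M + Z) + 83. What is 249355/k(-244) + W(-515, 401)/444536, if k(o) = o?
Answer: -27711820461/27116696 ≈ -1021.9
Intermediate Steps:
W(M, Z) = 83 + M + Z
249355/k(-244) + W(-515, 401)/444536 = 249355/(-244) + (83 - 515 + 401)/444536 = 249355*(-1/244) - 31*1/444536 = -249355/244 - 31/444536 = -27711820461/27116696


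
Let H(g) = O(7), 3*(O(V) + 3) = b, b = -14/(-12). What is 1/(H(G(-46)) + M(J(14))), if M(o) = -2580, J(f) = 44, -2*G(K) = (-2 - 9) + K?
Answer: -18/46487 ≈ -0.00038720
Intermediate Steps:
b = 7/6 (b = -14*(-1/12) = 7/6 ≈ 1.1667)
O(V) = -47/18 (O(V) = -3 + (⅓)*(7/6) = -3 + 7/18 = -47/18)
G(K) = 11/2 - K/2 (G(K) = -((-2 - 9) + K)/2 = -(-11 + K)/2 = 11/2 - K/2)
H(g) = -47/18
1/(H(G(-46)) + M(J(14))) = 1/(-47/18 - 2580) = 1/(-46487/18) = -18/46487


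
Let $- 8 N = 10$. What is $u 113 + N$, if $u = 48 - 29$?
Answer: $\frac{8583}{4} \approx 2145.8$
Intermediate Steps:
$N = - \frac{5}{4}$ ($N = \left(- \frac{1}{8}\right) 10 = - \frac{5}{4} \approx -1.25$)
$u = 19$
$u 113 + N = 19 \cdot 113 - \frac{5}{4} = 2147 - \frac{5}{4} = \frac{8583}{4}$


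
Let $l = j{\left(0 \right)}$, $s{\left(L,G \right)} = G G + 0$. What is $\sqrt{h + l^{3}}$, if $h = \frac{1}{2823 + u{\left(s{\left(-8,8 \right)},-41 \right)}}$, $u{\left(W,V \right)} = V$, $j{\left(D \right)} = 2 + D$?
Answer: $\frac{3 \sqrt{6879886}}{2782} \approx 2.8285$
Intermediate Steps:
$s{\left(L,G \right)} = G^{2}$ ($s{\left(L,G \right)} = G^{2} + 0 = G^{2}$)
$l = 2$ ($l = 2 + 0 = 2$)
$h = \frac{1}{2782}$ ($h = \frac{1}{2823 - 41} = \frac{1}{2782} \approx 0.00035945$)
$\sqrt{h + l^{3}} = \sqrt{\frac{1}{2782} + 2^{3}} = \sqrt{\frac{1}{2782} + 8} = \sqrt{\frac{22257}{2782}} = \frac{3 \sqrt{6879886}}{2782}$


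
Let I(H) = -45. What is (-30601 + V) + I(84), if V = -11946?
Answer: -42592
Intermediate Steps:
(-30601 + V) + I(84) = (-30601 - 11946) - 45 = -42547 - 45 = -42592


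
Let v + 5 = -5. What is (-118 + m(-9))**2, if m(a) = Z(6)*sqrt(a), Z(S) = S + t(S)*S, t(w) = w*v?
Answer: -1113920 + 250632*I ≈ -1.1139e+6 + 2.5063e+5*I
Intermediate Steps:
v = -10 (v = -5 - 5 = -10)
t(w) = -10*w (t(w) = w*(-10) = -10*w)
Z(S) = S - 10*S**2 (Z(S) = S + (-10*S)*S = S - 10*S**2)
m(a) = -354*sqrt(a) (m(a) = (6*(1 - 10*6))*sqrt(a) = (6*(1 - 60))*sqrt(a) = (6*(-59))*sqrt(a) = -354*sqrt(a))
(-118 + m(-9))**2 = (-118 - 1062*I)**2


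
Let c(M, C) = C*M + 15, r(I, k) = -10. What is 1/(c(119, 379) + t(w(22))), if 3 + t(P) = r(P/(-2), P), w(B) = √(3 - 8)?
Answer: 1/45103 ≈ 2.2171e-5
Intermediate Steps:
w(B) = I*√5 (w(B) = √(-5) = I*√5)
t(P) = -13 (t(P) = -3 - 10 = -13)
c(M, C) = 15 + C*M
1/(c(119, 379) + t(w(22))) = 1/((15 + 379*119) - 13) = 1/((15 + 45101) - 13) = 1/(45116 - 13) = 1/45103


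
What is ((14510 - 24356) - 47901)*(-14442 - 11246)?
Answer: 1483404936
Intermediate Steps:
((14510 - 24356) - 47901)*(-14442 - 11246) = (-9846 - 47901)*(-25688) = -57747*(-25688) = 1483404936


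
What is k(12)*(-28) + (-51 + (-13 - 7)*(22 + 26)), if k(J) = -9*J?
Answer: 2013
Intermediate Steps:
k(12)*(-28) + (-51 + (-13 - 7)*(22 + 26)) = -9*12*(-28) + (-51 + (-13 - 7)*(22 + 26)) = -108*(-28) + (-51 - 20*48) = 3024 + (-51 - 960) = 3024 - 1011 = 2013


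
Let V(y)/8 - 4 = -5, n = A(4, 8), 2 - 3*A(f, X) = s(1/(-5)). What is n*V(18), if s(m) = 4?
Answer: 16/3 ≈ 5.3333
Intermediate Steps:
A(f, X) = -⅔ (A(f, X) = ⅔ - ⅓*4 = ⅔ - 4/3 = -⅔)
n = -⅔ ≈ -0.66667
V(y) = -8 (V(y) = 32 + 8*(-5) = 32 - 40 = -8)
n*V(18) = -⅔*(-8) = 16/3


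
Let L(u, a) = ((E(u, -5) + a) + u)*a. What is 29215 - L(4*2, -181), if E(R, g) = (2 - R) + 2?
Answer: -2822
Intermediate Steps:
E(R, g) = 4 - R
L(u, a) = a*(4 + a) (L(u, a) = (((4 - u) + a) + u)*a = ((4 + a - u) + u)*a = (4 + a)*a = a*(4 + a))
29215 - L(4*2, -181) = 29215 - (-181)*(4 - 181) = 29215 - (-181)*(-177) = 29215 - 1*32037 = 29215 - 32037 = -2822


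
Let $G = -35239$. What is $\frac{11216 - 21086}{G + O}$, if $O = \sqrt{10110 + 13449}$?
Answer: $\frac{173904465}{620881781} + \frac{4935 \sqrt{23559}}{620881781} \approx 0.28131$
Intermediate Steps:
$O = \sqrt{23559} \approx 153.49$
$\frac{11216 - 21086}{G + O} = \frac{11216 - 21086}{-35239 + \sqrt{23559}} = - \frac{9870}{-35239 + \sqrt{23559}}$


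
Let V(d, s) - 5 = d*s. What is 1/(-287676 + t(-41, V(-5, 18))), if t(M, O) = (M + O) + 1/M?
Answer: -41/11799883 ≈ -3.4746e-6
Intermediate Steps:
V(d, s) = 5 + d*s
t(M, O) = M + O + 1/M
1/(-287676 + t(-41, V(-5, 18))) = 1/(-287676 + (-41 + (5 - 5*18) + 1/(-41))) = 1/(-287676 + (-41 + (5 - 90) - 1/41)) = 1/(-287676 + (-41 - 85 - 1/41)) = 1/(-287676 - 5167/41) = 1/(-11799883/41) = -41/11799883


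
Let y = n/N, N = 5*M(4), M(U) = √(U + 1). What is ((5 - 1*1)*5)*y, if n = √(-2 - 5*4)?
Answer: 4*I*√110/5 ≈ 8.3905*I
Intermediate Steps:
M(U) = √(1 + U)
n = I*√22 (n = √(-2 - 20) = √(-22) = I*√22 ≈ 4.6904*I)
N = 5*√5 (N = 5*√(1 + 4) = 5*√5 ≈ 11.180)
y = I*√110/25 (y = (I*√22)/((5*√5)) = (I*√22)*(√5/25) = I*√110/25 ≈ 0.41952*I)
((5 - 1*1)*5)*y = ((5 - 1*1)*5)*(I*√110/25) = ((5 - 1)*5)*(I*√110/25) = (4*5)*(I*√110/25) = 20*(I*√110/25) = 4*I*√110/5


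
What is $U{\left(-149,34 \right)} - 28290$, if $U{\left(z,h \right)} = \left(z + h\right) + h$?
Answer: $-28371$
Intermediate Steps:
$U{\left(z,h \right)} = z + 2 h$ ($U{\left(z,h \right)} = \left(h + z\right) + h = z + 2 h$)
$U{\left(-149,34 \right)} - 28290 = \left(-149 + 2 \cdot 34\right) - 28290 = \left(-149 + 68\right) - 28290 = -81 - 28290 = -28371$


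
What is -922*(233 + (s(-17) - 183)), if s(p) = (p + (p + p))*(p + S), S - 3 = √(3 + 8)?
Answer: -704408 + 47022*√11 ≈ -5.4845e+5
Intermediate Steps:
S = 3 + √11 (S = 3 + √(3 + 8) = 3 + √11 ≈ 6.3166)
s(p) = 3*p*(3 + p + √11) (s(p) = (p + (p + p))*(p + (3 + √11)) = (p + 2*p)*(3 + p + √11) = (3*p)*(3 + p + √11) = 3*p*(3 + p + √11))
-922*(233 + (s(-17) - 183)) = -922*(233 + (3*(-17)*(3 - 17 + √11) - 183)) = -922*(233 + (3*(-17)*(-14 + √11) - 183)) = -922*(233 + ((714 - 51*√11) - 183)) = -922*(233 + (531 - 51*√11)) = -922*(764 - 51*√11) = -704408 + 47022*√11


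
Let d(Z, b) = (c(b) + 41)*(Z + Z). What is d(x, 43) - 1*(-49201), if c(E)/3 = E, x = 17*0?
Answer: 49201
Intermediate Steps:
x = 0
c(E) = 3*E
d(Z, b) = 2*Z*(41 + 3*b) (d(Z, b) = (3*b + 41)*(Z + Z) = (41 + 3*b)*(2*Z) = 2*Z*(41 + 3*b))
d(x, 43) - 1*(-49201) = 2*0*(41 + 3*43) - 1*(-49201) = 2*0*(41 + 129) + 49201 = 2*0*170 + 49201 = 0 + 49201 = 49201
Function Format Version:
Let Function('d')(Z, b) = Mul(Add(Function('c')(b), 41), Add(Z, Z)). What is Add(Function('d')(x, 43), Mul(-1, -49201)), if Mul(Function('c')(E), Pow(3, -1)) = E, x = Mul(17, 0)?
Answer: 49201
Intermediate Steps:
x = 0
Function('c')(E) = Mul(3, E)
Function('d')(Z, b) = Mul(2, Z, Add(41, Mul(3, b))) (Function('d')(Z, b) = Mul(Add(Mul(3, b), 41), Add(Z, Z)) = Mul(Add(41, Mul(3, b)), Mul(2, Z)) = Mul(2, Z, Add(41, Mul(3, b))))
Add(Function('d')(x, 43), Mul(-1, -49201)) = Add(Mul(2, 0, Add(41, Mul(3, 43))), Mul(-1, -49201)) = Add(Mul(2, 0, Add(41, 129)), 49201) = Add(Mul(2, 0, 170), 49201) = Add(0, 49201) = 49201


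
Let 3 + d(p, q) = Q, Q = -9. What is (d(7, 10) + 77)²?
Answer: 4225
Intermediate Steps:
d(p, q) = -12 (d(p, q) = -3 - 9 = -12)
(d(7, 10) + 77)² = (-12 + 77)² = 65² = 4225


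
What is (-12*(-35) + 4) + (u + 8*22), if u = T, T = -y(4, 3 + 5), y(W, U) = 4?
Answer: 596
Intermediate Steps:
T = -4 (T = -1*4 = -4)
u = -4
(-12*(-35) + 4) + (u + 8*22) = (-12*(-35) + 4) + (-4 + 8*22) = (420 + 4) + (-4 + 176) = 424 + 172 = 596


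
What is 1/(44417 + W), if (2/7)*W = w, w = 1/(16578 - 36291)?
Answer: 39426/1751184635 ≈ 2.2514e-5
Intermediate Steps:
w = -1/19713 (w = 1/(-19713) = -1/19713 ≈ -5.0728e-5)
W = -7/39426 (W = (7/2)*(-1/19713) = -7/39426 ≈ -0.00017755)
1/(44417 + W) = 1/(44417 - 7/39426) = 1/(1751184635/39426) = 39426/1751184635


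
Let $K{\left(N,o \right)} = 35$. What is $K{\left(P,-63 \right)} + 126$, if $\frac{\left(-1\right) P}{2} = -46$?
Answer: $161$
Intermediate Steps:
$P = 92$ ($P = \left(-2\right) \left(-46\right) = 92$)
$K{\left(P,-63 \right)} + 126 = 35 + 126 = 161$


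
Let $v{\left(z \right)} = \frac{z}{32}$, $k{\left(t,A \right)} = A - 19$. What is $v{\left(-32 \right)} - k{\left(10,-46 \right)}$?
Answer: $64$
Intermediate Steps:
$k{\left(t,A \right)} = -19 + A$ ($k{\left(t,A \right)} = A - 19 = -19 + A$)
$v{\left(z \right)} = \frac{z}{32}$ ($v{\left(z \right)} = z \frac{1}{32} = \frac{z}{32}$)
$v{\left(-32 \right)} - k{\left(10,-46 \right)} = \frac{1}{32} \left(-32\right) - \left(-19 - 46\right) = -1 - -65 = -1 + 65 = 64$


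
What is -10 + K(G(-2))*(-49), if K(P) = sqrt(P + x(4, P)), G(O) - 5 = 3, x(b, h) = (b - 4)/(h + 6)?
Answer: -10 - 98*sqrt(2) ≈ -148.59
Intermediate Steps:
x(b, h) = (-4 + b)/(6 + h)
G(O) = 8 (G(O) = 5 + 3 = 8)
K(P) = sqrt(P) (K(P) = sqrt(P + (-4 + 4)/(6 + P)) = sqrt(P + 0/(6 + P)) = sqrt(P + 0) = sqrt(P))
-10 + K(G(-2))*(-49) = -10 + sqrt(8)*(-49) = -10 + (2*sqrt(2))*(-49) = -10 - 98*sqrt(2)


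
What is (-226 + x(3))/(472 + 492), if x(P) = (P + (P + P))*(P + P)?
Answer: -43/241 ≈ -0.17842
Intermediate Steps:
x(P) = 6*P**2 (x(P) = (P + 2*P)*(2*P) = (3*P)*(2*P) = 6*P**2)
(-226 + x(3))/(472 + 492) = (-226 + 6*3**2)/(472 + 492) = (-226 + 6*9)/964 = (-226 + 54)*(1/964) = -172*1/964 = -43/241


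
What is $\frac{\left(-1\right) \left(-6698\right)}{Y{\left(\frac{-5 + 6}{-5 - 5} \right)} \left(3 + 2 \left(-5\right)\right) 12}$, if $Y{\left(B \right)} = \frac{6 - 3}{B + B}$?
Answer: $\frac{3349}{630} \approx 5.3159$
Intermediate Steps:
$Y{\left(B \right)} = \frac{3}{2 B}$
$\frac{\left(-1\right) \left(-6698\right)}{Y{\left(\frac{-5 + 6}{-5 - 5} \right)} \left(3 + 2 \left(-5\right)\right) 12} = \frac{\left(-1\right) \left(-6698\right)}{\frac{3}{2 \frac{-5 + 6}{-5 - 5}} \left(3 + 2 \left(-5\right)\right) 12} = \frac{6698}{\frac{3}{2 \cdot 1 \frac{1}{-10}} \left(3 - 10\right) 12} = \frac{6698}{\frac{3}{2 \cdot 1 \left(- \frac{1}{10}\right)} \left(-7\right) 12} = \frac{6698}{\frac{3}{2 \left(- \frac{1}{10}\right)} \left(-7\right) 12} = \frac{6698}{\frac{3}{2} \left(-10\right) \left(-7\right) 12} = \frac{6698}{\left(-15\right) \left(-7\right) 12} = \frac{6698}{105 \cdot 12} = \frac{6698}{1260} = 6698 \cdot \frac{1}{1260} = \frac{3349}{630}$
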